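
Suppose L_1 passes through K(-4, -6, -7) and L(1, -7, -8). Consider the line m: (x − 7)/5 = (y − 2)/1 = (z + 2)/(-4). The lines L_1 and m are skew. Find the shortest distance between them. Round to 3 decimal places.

A direction vector for L_1 is L − K = (5, -1, -1).
m has direction (5, 1, -4) through (7, 2, -2).
Common perpendicular direction n = (5, -1, -1) × (5, 1, -4) = (5, 15, 10).
With w = (7, 2, -2) − (-4, -6, -7) = (11, 8, 5), w · n = 225.
Distance = |w · n| / |n| = |225| / √350 ≈ 12.027.

12.027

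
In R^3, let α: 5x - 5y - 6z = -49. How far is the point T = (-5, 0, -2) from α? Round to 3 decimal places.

3.882

n·T − d = (5)·(-5) + (-5)·(0) + (-6)·(-2) − (-49) = 36; |n| = √86.
Distance = |36| / √86 = 36/√86 ≈ 3.882.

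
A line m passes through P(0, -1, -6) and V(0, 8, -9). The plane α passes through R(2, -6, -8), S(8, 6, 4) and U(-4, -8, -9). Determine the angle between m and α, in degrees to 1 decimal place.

A direction vector for m is V − P = (0, 9, -3).
RS = (6, 12, 12), RU = (-6, -2, -1); a normal to α is RS × RU = (12, -66, 60).
Using R: α has equation 12x - 66y + 60z = -60.
sin θ = |n·v| / (|n||v|) = |-774| / (√8100 · √90) = 0.90652.
θ ≈ 65.0°.

65.0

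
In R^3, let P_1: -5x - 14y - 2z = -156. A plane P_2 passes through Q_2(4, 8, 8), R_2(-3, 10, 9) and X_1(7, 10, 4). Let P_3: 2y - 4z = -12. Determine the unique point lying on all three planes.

Q_2R_2 = (-7, 2, 1), Q_2X_1 = (3, 2, -4); a normal to P_2 is Q_2R_2 × Q_2X_1 = (-10, -25, -20).
Using Q_2: P_2 has equation -10x - 25y - 20z = -400.
Solving the 3×3 linear system -5x - 14y - 2z = -156, -10x - 25y - 20z = -400, 2y - 4z = -12 (e.g. by elimination or Cramer's rule, determinant = -100) gives (6, 8, 7).

(6, 8, 7)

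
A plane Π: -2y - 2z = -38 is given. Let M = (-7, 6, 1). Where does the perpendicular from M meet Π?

(-7, 12, 7)

Foot = M − λn with λ = (n·M − d)/|n|² = (-14 − (-38))/8 = 3.
Foot = (-7, 6, 1) − 3·(0, -2, -2) = (-7, 12, 7).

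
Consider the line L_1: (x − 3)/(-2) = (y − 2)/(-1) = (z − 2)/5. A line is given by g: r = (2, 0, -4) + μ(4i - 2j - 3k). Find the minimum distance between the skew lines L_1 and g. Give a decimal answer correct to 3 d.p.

L_1 has direction (-2, -1, 5) through (3, 2, 2).
Common perpendicular direction n = (-2, -1, 5) × (4, -2, -3) = (13, 14, 8).
With w = (2, 0, -4) − (3, 2, 2) = (-1, -2, -6), w · n = -89.
Distance = |w · n| / |n| = |-89| / √429 ≈ 4.297.

4.297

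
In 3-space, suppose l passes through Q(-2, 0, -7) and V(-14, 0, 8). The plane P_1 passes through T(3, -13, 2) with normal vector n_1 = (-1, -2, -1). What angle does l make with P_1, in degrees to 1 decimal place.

3.7

A direction vector for l is V − Q = (-12, 0, 15).
P_1: n_1·r = n_1·T gives -x - 2y - z = 21.
sin θ = |n·v| / (|n||v|) = |-3| / (√6 · √369) = 0.06376.
θ ≈ 3.7°.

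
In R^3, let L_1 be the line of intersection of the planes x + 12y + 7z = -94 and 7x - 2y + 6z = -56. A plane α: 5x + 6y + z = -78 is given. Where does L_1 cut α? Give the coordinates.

(-8, -6, -2)

Direction of L_1: (1, 12, 7) × (7, -2, 6) = (86, 43, -86).
A point on L_1: solving the two plane equations with x = -12 gives (-12, -8, 2).
Substitute r = (-12, -8, 2) + t(86, 43, -86) into the plane: -106 + 602t = -78, so t = 2/43.
Intersection: (-12, -8, 2) + (2/43)·(86, 43, -86) = (-8, -6, -2).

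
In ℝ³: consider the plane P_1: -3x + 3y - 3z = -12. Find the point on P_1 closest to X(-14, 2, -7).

(-5, -7, 2)

Foot = X − λn with λ = (n·X − d)/|n|² = (69 − (-12))/27 = 3.
Foot = (-14, 2, -7) − 3·(-3, 3, -3) = (-5, -7, 2).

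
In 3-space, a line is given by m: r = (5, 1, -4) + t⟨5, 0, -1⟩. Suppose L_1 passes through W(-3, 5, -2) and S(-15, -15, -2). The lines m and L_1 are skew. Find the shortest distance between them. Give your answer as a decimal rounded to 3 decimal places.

0.078

A direction vector for L_1 is S − W = (-12, -20, 0).
Common perpendicular direction n = (5, 0, -1) × (-12, -20, 0) = (-20, 12, -100).
With w = (-3, 5, -2) − (5, 1, -4) = (-8, 4, 2), w · n = 8.
Distance = |w · n| / |n| = |8| / √10544 ≈ 0.078.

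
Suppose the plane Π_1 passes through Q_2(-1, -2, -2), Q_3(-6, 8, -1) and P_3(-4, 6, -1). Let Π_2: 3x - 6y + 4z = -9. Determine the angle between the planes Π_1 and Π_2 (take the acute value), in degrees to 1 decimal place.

Q_2Q_3 = (-5, 10, 1), Q_2P_3 = (-3, 8, 1); a normal to Π_1 is Q_2Q_3 × Q_2P_3 = (2, 2, -10).
Using Q_2: Π_1 has equation 2x + 2y - 10z = 14.
cos θ = |n₁·n₂| / (|n₁||n₂|) = |-46| / (√108 · √61).
θ = arccos(0.56674) ≈ 55.5°.

55.5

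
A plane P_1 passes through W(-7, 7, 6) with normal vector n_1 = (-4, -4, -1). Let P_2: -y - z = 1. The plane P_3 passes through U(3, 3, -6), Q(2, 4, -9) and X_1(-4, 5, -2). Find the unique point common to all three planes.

P_1: n_1·r = n_1·W gives -4x - 4y - z = -6.
UQ = (-1, 1, -3), UX_1 = (-7, 2, 4); a normal to P_3 is UQ × UX_1 = (10, 25, 5).
Using U: P_3 has equation 10x + 25y + 5z = 75.
Solving the 3×3 linear system -4x - 4y - z = -6, -y - z = 1, 10x + 25y + 5z = 75 (e.g. by elimination or Cramer's rule, determinant = -50) gives (-2, 5, -6).

(-2, 5, -6)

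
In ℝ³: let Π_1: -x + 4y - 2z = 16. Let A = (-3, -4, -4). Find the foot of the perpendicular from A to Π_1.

Foot = A − λn with λ = (n·A − d)/|n|² = (-5 − 16)/21 = -1.
Foot = (-3, -4, -4) − (-1)·(-1, 4, -2) = (-4, 0, -6).

(-4, 0, -6)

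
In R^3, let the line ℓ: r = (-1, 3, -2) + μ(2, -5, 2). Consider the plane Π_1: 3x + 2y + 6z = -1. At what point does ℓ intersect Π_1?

(1, -2, 0)

Substitute r = (-1, 3, -2) + t(2, -5, 2) into the plane: -9 + 8t = -1, so t = 1.
Intersection: (-1, 3, -2) + 1·(2, -5, 2) = (1, -2, 0).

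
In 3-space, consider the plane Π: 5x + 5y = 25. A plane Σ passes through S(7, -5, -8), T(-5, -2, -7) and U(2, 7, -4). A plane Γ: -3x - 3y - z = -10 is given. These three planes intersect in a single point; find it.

(1, 4, -5)

ST = (-12, 3, 1), SU = (-5, 12, 4); a normal to Σ is ST × SU = (0, 43, -129).
Using S: Σ has equation 43y - 129z = 817.
Solving the 3×3 linear system 5x + 5y = 25, 43y - 129z = 817, -3x - 3y - z = -10 (e.g. by elimination or Cramer's rule, determinant = -215) gives (1, 4, -5).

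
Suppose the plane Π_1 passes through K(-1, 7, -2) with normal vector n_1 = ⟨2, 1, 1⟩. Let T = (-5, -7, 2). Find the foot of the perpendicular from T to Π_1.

Π_1: n_1·r = n_1·K gives 2x + y + z = 3.
Foot = T − λn with λ = (n·T − d)/|n|² = (-15 − 3)/6 = -3.
Foot = (-5, -7, 2) − (-3)·(2, 1, 1) = (1, -4, 5).

(1, -4, 5)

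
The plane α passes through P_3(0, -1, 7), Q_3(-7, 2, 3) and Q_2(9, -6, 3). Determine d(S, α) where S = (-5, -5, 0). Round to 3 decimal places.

P_3Q_3 = (-7, 3, -4), P_3Q_2 = (9, -5, -4); a normal to α is P_3Q_3 × P_3Q_2 = (-32, -64, 8).
Using P_3: α has equation -32x - 64y + 8z = 120.
n·S − d = (-32)·(-5) + (-64)·(-5) + (8)·(0) − 120 = 360; |n| = √5184.
Distance = |360| / √5184 = 360/√5184 ≈ 5.000.

5.000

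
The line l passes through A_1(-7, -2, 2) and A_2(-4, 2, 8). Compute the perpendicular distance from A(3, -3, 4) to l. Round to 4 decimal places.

A direction vector for l is A_2 − A_1 = (3, 4, 6).
Taking (-7, -2, 2) on l with direction v = (3, 4, 6): w = A − (-7, -2, 2) = (10, -1, 2), and w × v = (-14, -54, 43).
Distance = |w × v| / |v| = √4961 / √61 ≈ 9.0182.

9.0182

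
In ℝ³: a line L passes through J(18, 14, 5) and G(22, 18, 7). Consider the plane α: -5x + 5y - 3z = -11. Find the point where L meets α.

(2, -2, -3)

A direction vector for L is G − J = (4, 4, 2).
Substitute r = (18, 14, 5) + t(4, 4, 2) into the plane: -35 + (-6)t = -11, so t = -4.
Intersection: (18, 14, 5) + (-4)·(4, 4, 2) = (2, -2, -3).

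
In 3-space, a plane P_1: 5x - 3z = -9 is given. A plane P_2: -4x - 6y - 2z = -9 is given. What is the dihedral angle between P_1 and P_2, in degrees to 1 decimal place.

cos θ = |n₁·n₂| / (|n₁||n₂|) = |-14| / (√34 · √56).
θ = arccos(0.32084) ≈ 71.3°.

71.3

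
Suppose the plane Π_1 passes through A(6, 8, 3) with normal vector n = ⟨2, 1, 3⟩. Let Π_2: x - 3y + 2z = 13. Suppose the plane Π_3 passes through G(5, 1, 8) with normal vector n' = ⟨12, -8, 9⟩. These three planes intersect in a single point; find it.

Π_1: n·r = n·A gives 2x + y + 3z = 29.
Π_3: n'·r = n'·G gives 12x - 8y + 9z = 124.
Solving the 3×3 linear system 2x + y + 3z = 29, x - 3y + 2z = 13, 12x - 8y + 9z = 124 (e.g. by elimination or Cramer's rule, determinant = 77) gives (8, 1, 4).

(8, 1, 4)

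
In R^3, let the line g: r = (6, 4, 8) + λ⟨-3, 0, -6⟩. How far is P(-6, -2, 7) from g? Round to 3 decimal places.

Taking (6, 4, 8) on g with direction v = (-3, 0, -6): w = P − (6, 4, 8) = (-12, -6, -1), and w × v = (36, -69, -18).
Distance = |w × v| / |v| = √6381 / √45 ≈ 11.908.

11.908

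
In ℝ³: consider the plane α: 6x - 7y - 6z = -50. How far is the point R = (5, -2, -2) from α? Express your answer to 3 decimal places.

9.636

n·R − d = (6)·(5) + (-7)·(-2) + (-6)·(-2) − (-50) = 106; |n| = √121.
Distance = |106| / √121 = 106/√121 ≈ 9.636.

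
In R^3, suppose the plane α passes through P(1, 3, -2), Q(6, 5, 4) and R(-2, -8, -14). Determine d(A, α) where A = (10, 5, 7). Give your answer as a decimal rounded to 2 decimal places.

0.27

PQ = (5, 2, 6), PR = (-3, -11, -12); a normal to α is PQ × PR = (42, 42, -49).
Using P: α has equation 42x + 42y - 49z = 266.
n·A − d = (42)·(10) + (42)·(5) + (-49)·(7) − 266 = 21; |n| = √5929.
Distance = |21| / √5929 = 21/√5929 ≈ 0.27.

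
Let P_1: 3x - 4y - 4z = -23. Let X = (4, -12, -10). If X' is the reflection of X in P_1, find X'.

(-14, 12, 14)

λ = (n·X − d)/|n|² = (100 − (-23))/41 = 3.
Reflection = X − 2λn = (4, -12, -10) − 6·(3, -4, -4) = (-14, 12, 14).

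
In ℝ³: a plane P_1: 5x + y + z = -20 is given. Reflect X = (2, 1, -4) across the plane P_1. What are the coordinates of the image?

λ = (n·X − d)/|n|² = (7 − (-20))/27 = 1.
Reflection = X − 2λn = (2, 1, -4) − 2·(5, 1, 1) = (-8, -1, -6).

(-8, -1, -6)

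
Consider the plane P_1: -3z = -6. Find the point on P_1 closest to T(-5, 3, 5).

Foot = T − λn with λ = (n·T − d)/|n|² = (-15 − (-6))/9 = -1.
Foot = (-5, 3, 5) − (-1)·(0, 0, -3) = (-5, 3, 2).

(-5, 3, 2)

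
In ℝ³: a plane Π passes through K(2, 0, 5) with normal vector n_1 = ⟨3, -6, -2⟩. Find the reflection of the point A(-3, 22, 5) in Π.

Π: n_1·r = n_1·K gives 3x - 6y - 2z = -4.
λ = (n·A − d)/|n|² = (-151 − (-4))/49 = -3.
Reflection = A − 2λn = (-3, 22, 5) − (-6)·(3, -6, -2) = (15, -14, -7).

(15, -14, -7)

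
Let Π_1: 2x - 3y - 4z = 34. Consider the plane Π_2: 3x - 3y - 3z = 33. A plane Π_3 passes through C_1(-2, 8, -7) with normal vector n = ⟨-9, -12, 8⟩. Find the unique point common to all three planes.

(6, 2, -7)

Π_3: n·r = n·C_1 gives -9x - 12y + 8z = -134.
Solving the 3×3 linear system 2x - 3y - 4z = 34, 3x - 3y - 3z = 33, -9x - 12y + 8z = -134 (e.g. by elimination or Cramer's rule, determinant = 123) gives (6, 2, -7).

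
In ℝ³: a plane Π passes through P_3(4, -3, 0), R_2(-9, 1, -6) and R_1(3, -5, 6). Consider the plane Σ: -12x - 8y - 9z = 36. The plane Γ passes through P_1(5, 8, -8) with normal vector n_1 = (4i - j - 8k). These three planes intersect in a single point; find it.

(3, 0, -8)

P_3R_2 = (-13, 4, -6), P_3R_1 = (-1, -2, 6); a normal to Π is P_3R_2 × P_3R_1 = (12, 84, 30).
Using P_3: Π has equation 12x + 84y + 30z = -204.
Γ: n_1·r = n_1·P_1 gives 4x - y - 8z = 76.
Solving the 3×3 linear system 12x + 84y + 30z = -204, -12x - 8y - 9z = 36, 4x - y - 8z = 76 (e.g. by elimination or Cramer's rule, determinant = -9108) gives (3, 0, -8).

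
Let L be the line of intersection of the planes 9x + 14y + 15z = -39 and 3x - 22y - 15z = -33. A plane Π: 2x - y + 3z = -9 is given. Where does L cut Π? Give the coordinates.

(-6, 0, 1)

Direction of L: (9, 14, 15) × (3, -22, -15) = (120, 180, -240).
A point on L: solving the two plane equations with x = -8 gives (-8, -3, 5).
Substitute r = (-8, -3, 5) + t(120, 180, -240) into the plane: 2 + (-660)t = -9, so t = 1/60.
Intersection: (-8, -3, 5) + (1/60)·(120, 180, -240) = (-6, 0, 1).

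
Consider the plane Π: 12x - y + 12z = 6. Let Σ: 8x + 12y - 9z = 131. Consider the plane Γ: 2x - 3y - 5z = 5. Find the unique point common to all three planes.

(4, 6, -3)

Solving the 3×3 linear system 12x - y + 12z = 6, 8x + 12y - 9z = 131, 2x - 3y - 5z = 5 (e.g. by elimination or Cramer's rule, determinant = -1642) gives (4, 6, -3).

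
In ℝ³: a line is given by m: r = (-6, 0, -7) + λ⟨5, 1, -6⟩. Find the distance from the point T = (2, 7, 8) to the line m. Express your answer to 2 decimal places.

Taking (-6, 0, -7) on m with direction v = (5, 1, -6): w = T − (-6, 0, -7) = (8, 7, 15), and w × v = (-57, 123, -27).
Distance = |w × v| / |v| = √19107 / √62 ≈ 17.55.

17.55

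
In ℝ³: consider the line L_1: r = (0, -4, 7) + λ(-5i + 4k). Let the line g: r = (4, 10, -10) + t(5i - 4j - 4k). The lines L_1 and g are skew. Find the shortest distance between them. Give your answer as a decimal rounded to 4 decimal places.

Common perpendicular direction n = (-5, 0, 4) × (5, -4, -4) = (16, 0, 20).
With w = (4, 10, -10) − (0, -4, 7) = (4, 14, -17), w · n = -276.
Distance = |w · n| / |n| = |-276| / √656 ≈ 10.7760.

10.7760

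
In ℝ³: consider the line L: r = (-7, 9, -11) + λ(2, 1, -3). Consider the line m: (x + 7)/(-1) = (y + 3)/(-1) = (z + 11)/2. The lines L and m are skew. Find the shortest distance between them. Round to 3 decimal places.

m has direction (-1, -1, 2) through (-7, -3, -11).
Common perpendicular direction n = (2, 1, -3) × (-1, -1, 2) = (-1, -1, -1).
With w = (-7, -3, -11) − (-7, 9, -11) = (0, -12, 0), w · n = 12.
Distance = |w · n| / |n| = |12| / √3 ≈ 6.928.

6.928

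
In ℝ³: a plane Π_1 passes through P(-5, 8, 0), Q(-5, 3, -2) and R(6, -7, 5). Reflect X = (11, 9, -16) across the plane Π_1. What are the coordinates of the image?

(-19, -3, 14)

PQ = (0, -5, -2), PR = (11, -15, 5); a normal to Π_1 is PQ × PR = (-55, -22, 55).
Using P: Π_1 has equation -55x - 22y + 55z = 99.
λ = (n·X − d)/|n|² = (-1683 − 99)/6534 = -3/11.
Reflection = X − 2λn = (11, 9, -16) − (-6/11)·(-55, -22, 55) = (-19, -3, 14).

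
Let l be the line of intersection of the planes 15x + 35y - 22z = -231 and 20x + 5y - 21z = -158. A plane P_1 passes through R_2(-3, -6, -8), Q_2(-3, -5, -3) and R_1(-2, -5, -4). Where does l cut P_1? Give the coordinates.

(1, -2, 8)

Direction of l: (15, 35, -22) × (20, 5, -21) = (-625, -125, -625).
A point on l: solving the two plane equations with x = 16 gives (16, 1, 23).
R_2Q_2 = (0, 1, 5), R_2R_1 = (1, 1, 4); a normal to P_1 is R_2Q_2 × R_2R_1 = (-1, 5, -1).
Using R_2: P_1 has equation -x + 5y - z = -19.
Substitute r = (16, 1, 23) + t(-625, -125, -625) into the plane: -34 + 625t = -19, so t = 3/125.
Intersection: (16, 1, 23) + (3/125)·(-625, -125, -625) = (1, -2, 8).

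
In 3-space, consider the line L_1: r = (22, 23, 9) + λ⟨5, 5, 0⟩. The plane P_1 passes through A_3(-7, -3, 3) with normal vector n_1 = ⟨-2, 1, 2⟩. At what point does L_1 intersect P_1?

P_1: n_1·r = n_1·A_3 gives -2x + y + 2z = 17.
Substitute r = (22, 23, 9) + t(5, 5, 0) into the plane: -3 + (-5)t = 17, so t = -4.
Intersection: (22, 23, 9) + (-4)·(5, 5, 0) = (2, 3, 9).

(2, 3, 9)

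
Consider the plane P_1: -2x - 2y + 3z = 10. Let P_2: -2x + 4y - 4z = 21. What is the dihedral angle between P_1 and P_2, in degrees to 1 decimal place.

49.7

cos θ = |n₁·n₂| / (|n₁||n₂|) = |-16| / (√17 · √36).
θ = arccos(0.64676) ≈ 49.7°.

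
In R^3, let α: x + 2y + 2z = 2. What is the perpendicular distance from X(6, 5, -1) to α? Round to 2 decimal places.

4.00

n·X − d = (1)·(6) + (2)·(5) + (2)·(-1) − 2 = 12; |n| = √9.
Distance = |12| / √9 = 12/√9 ≈ 4.00.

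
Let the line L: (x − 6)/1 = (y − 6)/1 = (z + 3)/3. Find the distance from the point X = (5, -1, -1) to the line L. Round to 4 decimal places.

L has direction (1, 1, 3) through (6, 6, -3).
Taking (6, 6, -3) on L with direction v = (1, 1, 3): w = X − (6, 6, -3) = (-1, -7, 2), and w × v = (-23, 5, 6).
Distance = |w × v| / |v| = √590 / √11 ≈ 7.3237.

7.3237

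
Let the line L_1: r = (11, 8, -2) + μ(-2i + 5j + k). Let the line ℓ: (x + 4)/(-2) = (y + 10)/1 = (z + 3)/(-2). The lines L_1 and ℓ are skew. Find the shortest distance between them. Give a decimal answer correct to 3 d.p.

ℓ has direction (-2, 1, -2) through (-4, -10, -3).
Common perpendicular direction n = (-2, 5, 1) × (-2, 1, -2) = (-11, -6, 8).
With w = (-4, -10, -3) − (11, 8, -2) = (-15, -18, -1), w · n = 265.
Distance = |w · n| / |n| = |265| / √221 ≈ 17.826.

17.826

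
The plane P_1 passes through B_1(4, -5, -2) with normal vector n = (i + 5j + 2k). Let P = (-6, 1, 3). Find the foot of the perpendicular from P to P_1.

(-7, -4, 1)

P_1: n·r = n·B_1 gives x + 5y + 2z = -25.
Foot = P − λn with λ = (n·P − d)/|n|² = (5 − (-25))/30 = 1.
Foot = (-6, 1, 3) − 1·(1, 5, 2) = (-7, -4, 1).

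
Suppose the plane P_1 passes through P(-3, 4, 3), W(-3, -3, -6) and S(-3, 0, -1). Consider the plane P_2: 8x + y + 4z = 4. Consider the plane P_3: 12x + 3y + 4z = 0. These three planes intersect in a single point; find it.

PW = (0, -7, -9), PS = (0, -4, -4); a normal to P_1 is PW × PS = (-8, 0, 0).
Using P: P_1 has equation -8x = 24.
Solving the 3×3 linear system -8x = 24, 8x + y + 4z = 4, 12x + 3y + 4z = 0 (e.g. by elimination or Cramer's rule, determinant = 64) gives (-3, 4, 6).

(-3, 4, 6)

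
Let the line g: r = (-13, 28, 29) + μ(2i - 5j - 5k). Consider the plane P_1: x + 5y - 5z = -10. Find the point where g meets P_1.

(-5, 8, 9)

Substitute r = (-13, 28, 29) + t(2, -5, -5) into the plane: -18 + 2t = -10, so t = 4.
Intersection: (-13, 28, 29) + 4·(2, -5, -5) = (-5, 8, 9).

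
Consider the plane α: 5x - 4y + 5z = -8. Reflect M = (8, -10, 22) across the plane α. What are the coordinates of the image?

λ = (n·M − d)/|n|² = (190 − (-8))/66 = 3.
Reflection = M − 2λn = (8, -10, 22) − 6·(5, -4, 5) = (-22, 14, -8).

(-22, 14, -8)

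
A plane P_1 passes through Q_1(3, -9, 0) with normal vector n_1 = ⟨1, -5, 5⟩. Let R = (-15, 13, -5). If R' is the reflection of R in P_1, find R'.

P_1: n_1·r = n_1·Q_1 gives x - 5y + 5z = 48.
λ = (n·R − d)/|n|² = (-105 − 48)/51 = -3.
Reflection = R − 2λn = (-15, 13, -5) − (-6)·(1, -5, 5) = (-9, -17, 25).

(-9, -17, 25)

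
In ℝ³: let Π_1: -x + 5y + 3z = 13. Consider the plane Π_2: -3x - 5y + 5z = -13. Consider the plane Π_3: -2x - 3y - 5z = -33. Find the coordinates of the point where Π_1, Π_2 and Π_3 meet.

(6, 2, 3)

Solving the 3×3 linear system -x + 5y + 3z = 13, -3x - 5y + 5z = -13, -2x - 3y - 5z = -33 (e.g. by elimination or Cramer's rule, determinant = -168) gives (6, 2, 3).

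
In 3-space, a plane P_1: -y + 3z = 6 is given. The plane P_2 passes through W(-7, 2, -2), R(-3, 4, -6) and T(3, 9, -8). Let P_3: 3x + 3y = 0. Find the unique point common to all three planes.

WR = (4, 2, -4), WT = (10, 7, -6); a normal to P_2 is WR × WT = (16, -16, 8).
Using W: P_2 has equation 16x - 16y + 8z = -160.
Solving the 3×3 linear system -y + 3z = 6, 16x - 16y + 8z = -160, 3x + 3y = 0 (e.g. by elimination or Cramer's rule, determinant = 264) gives (-6, 6, 4).

(-6, 6, 4)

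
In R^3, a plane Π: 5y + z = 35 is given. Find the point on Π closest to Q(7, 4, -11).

(7, 9, -10)

Foot = Q − λn with λ = (n·Q − d)/|n|² = (9 − 35)/26 = -1.
Foot = (7, 4, -11) − (-1)·(0, 5, 1) = (7, 9, -10).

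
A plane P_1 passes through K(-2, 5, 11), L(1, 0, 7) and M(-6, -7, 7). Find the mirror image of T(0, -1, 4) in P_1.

KL = (3, -5, -4), KM = (-4, -12, -4); a normal to P_1 is KL × KM = (-28, 28, -56).
Using K: P_1 has equation -28x + 28y - 56z = -420.
λ = (n·T − d)/|n|² = (-252 − (-420))/4704 = 1/28.
Reflection = T − 2λn = (0, -1, 4) − (1/14)·(-28, 28, -56) = (2, -3, 8).

(2, -3, 8)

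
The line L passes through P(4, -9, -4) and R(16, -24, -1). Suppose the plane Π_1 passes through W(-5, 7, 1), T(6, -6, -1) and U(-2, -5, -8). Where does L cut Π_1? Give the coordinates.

A direction vector for L is R − P = (12, -15, 3).
WT = (11, -13, -2), WU = (3, -12, -9); a normal to Π_1 is WT × WU = (93, 93, -93).
Using W: Π_1 has equation 93x + 93y - 93z = 93.
Substitute r = (4, -9, -4) + t(12, -15, 3) into the plane: -93 + (-558)t = 93, so t = -1/3.
Intersection: (4, -9, -4) + (-1/3)·(12, -15, 3) = (0, -4, -5).

(0, -4, -5)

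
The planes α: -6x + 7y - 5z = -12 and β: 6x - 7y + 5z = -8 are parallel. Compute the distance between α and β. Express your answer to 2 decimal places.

Rescale β by 1/(-1): -6x + 7y - 5z = 8. Then distance = |-12 − 8| / √110 ≈ 1.91.

1.91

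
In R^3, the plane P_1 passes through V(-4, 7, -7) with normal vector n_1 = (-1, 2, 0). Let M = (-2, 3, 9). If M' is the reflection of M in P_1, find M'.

P_1: n_1·r = n_1·V gives -x + 2y = 18.
λ = (n·M − d)/|n|² = (8 − 18)/5 = -2.
Reflection = M − 2λn = (-2, 3, 9) − (-4)·(-1, 2, 0) = (-6, 11, 9).

(-6, 11, 9)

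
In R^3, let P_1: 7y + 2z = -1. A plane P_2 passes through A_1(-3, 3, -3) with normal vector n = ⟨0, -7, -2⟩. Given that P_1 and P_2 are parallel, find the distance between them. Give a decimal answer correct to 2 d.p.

2.20

P_2: n·r = n·A_1 gives -7y - 2z = -15.
Rescale P_2 by 1/(-1): 7y + 2z = 15. Then distance = |-1 − 15| / √53 ≈ 2.20.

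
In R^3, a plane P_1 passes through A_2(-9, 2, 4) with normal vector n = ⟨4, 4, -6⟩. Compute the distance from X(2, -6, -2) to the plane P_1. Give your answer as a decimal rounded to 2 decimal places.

5.82

P_1: n·r = n·A_2 gives 4x + 4y - 6z = -52.
n·X − d = (4)·(2) + (4)·(-6) + (-6)·(-2) − (-52) = 48; |n| = √68.
Distance = |48| / √68 = 48/√68 ≈ 5.82.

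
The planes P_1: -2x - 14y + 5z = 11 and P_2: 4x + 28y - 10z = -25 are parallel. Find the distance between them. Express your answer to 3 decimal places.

0.100

Rescale P_2 by 1/(-2): -2x - 14y + 5z = 25/2. Then distance = |11 − (25/2)| / √225 ≈ 0.100.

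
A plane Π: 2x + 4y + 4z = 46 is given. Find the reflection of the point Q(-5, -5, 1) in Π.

λ = (n·Q − d)/|n|² = (-26 − 46)/36 = -2.
Reflection = Q − 2λn = (-5, -5, 1) − (-4)·(2, 4, 4) = (3, 11, 17).

(3, 11, 17)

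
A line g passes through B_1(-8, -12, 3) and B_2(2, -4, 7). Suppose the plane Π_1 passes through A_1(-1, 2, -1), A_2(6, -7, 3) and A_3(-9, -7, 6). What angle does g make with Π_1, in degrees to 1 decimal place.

A direction vector for g is B_2 − B_1 = (10, 8, 4).
A_1A_2 = (7, -9, 4), A_1A_3 = (-8, -9, 7); a normal to Π_1 is A_1A_2 × A_1A_3 = (-27, -81, -135).
Using A_1: Π_1 has equation -27x - 81y - 135z = 0.
sin θ = |n·v| / (|n||v|) = |-1458| / (√25515 · √180) = 0.68034.
θ ≈ 42.9°.

42.9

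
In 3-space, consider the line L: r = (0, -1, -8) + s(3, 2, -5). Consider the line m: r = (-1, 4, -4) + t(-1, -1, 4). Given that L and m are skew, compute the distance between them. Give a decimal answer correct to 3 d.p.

Common perpendicular direction n = (3, 2, -5) × (-1, -1, 4) = (3, -7, -1).
With w = (-1, 4, -4) − (0, -1, -8) = (-1, 5, 4), w · n = -42.
Distance = |w · n| / |n| = |-42| / √59 ≈ 5.468.

5.468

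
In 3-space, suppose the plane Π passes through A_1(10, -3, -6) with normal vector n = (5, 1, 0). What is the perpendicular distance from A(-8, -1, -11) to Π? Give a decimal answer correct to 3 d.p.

Π: n·r = n·A_1 gives 5x + y = 47.
n·A − d = (5)·(-8) + (1)·(-1) + (0)·(-11) − 47 = -88; |n| = √26.
Distance = |-88| / √26 = 88/√26 ≈ 17.258.

17.258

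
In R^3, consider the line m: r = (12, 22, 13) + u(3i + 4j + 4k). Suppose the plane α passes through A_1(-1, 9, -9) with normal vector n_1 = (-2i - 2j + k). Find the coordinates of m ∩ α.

α: n_1·r = n_1·A_1 gives -2x - 2y + z = -25.
Substitute r = (12, 22, 13) + t(3, 4, 4) into the plane: -55 + (-10)t = -25, so t = -3.
Intersection: (12, 22, 13) + (-3)·(3, 4, 4) = (3, 10, 1).

(3, 10, 1)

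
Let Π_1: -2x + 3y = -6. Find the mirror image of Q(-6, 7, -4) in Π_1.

λ = (n·Q − d)/|n|² = (33 − (-6))/13 = 3.
Reflection = Q − 2λn = (-6, 7, -4) − 6·(-2, 3, 0) = (6, -11, -4).

(6, -11, -4)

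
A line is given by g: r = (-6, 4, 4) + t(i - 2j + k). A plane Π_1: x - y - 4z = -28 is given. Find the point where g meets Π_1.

(-4, 0, 6)

Substitute r = (-6, 4, 4) + t(1, -2, 1) into the plane: -26 + (-1)t = -28, so t = 2.
Intersection: (-6, 4, 4) + 2·(1, -2, 1) = (-4, 0, 6).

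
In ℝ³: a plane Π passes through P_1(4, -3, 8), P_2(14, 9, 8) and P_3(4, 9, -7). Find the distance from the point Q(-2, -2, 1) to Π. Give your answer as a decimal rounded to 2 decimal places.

1.48

P_1P_2 = (10, 12, 0), P_1P_3 = (0, 12, -15); a normal to Π is P_1P_2 × P_1P_3 = (-180, 150, 120).
Using P_1: Π has equation -180x + 150y + 120z = -210.
n·Q − d = (-180)·(-2) + (150)·(-2) + (120)·(1) − (-210) = 390; |n| = √69300.
Distance = |390| / √69300 = 390/√69300 ≈ 1.48.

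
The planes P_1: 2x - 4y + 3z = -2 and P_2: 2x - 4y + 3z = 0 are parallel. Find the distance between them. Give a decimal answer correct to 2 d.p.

0.37

Same normal n = (2, -4, 3) with |n| = √29; distance = |-2 − 0| / |n| = 2/√29 ≈ 0.37.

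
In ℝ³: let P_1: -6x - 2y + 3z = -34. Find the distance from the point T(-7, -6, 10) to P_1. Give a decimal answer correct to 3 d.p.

16.857

n·T − d = (-6)·(-7) + (-2)·(-6) + (3)·(10) − (-34) = 118; |n| = √49.
Distance = |118| / √49 = 118/√49 ≈ 16.857.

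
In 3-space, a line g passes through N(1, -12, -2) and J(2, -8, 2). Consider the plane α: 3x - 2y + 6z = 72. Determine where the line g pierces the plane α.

(4, 0, 10)

A direction vector for g is J − N = (1, 4, 4).
Substitute r = (1, -12, -2) + t(1, 4, 4) into the plane: 15 + 19t = 72, so t = 3.
Intersection: (1, -12, -2) + 3·(1, 4, 4) = (4, 0, 10).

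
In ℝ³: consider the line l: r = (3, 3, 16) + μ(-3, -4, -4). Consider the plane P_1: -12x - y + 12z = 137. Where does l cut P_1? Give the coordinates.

(-3, -5, 8)

Substitute r = (3, 3, 16) + t(-3, -4, -4) into the plane: 153 + (-8)t = 137, so t = 2.
Intersection: (3, 3, 16) + 2·(-3, -4, -4) = (-3, -5, 8).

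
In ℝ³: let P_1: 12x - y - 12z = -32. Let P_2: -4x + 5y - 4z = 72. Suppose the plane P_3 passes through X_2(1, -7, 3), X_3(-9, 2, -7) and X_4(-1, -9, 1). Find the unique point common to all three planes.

X_2X_3 = (-10, 9, -10), X_2X_4 = (-2, -2, -2); a normal to P_3 is X_2X_3 × X_2X_4 = (-38, 0, 38).
Using X_2: P_3 has equation -38x + 38z = 76.
Solving the 3×3 linear system 12x - y - 12z = -32, -4x + 5y - 4z = 72, -38x + 38z = 76 (e.g. by elimination or Cramer's rule, determinant = -304) gives (-5, 8, -3).

(-5, 8, -3)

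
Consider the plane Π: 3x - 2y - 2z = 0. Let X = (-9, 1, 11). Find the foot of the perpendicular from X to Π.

Foot = X − λn with λ = (n·X − d)/|n|² = (-51 − 0)/17 = -3.
Foot = (-9, 1, 11) − (-3)·(3, -2, -2) = (0, -5, 5).

(0, -5, 5)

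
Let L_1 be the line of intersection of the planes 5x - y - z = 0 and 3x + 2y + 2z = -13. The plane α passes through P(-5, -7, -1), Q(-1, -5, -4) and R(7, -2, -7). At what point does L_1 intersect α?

(-1, -7, 2)

Direction of L_1: (5, -1, -1) × (3, 2, 2) = (0, -13, 13).
A point on L_1: solving the two plane equations with y = -6 gives (-1, -6, 1).
PQ = (4, 2, -3), PR = (12, 5, -6); a normal to α is PQ × PR = (3, -12, -4).
Using P: α has equation 3x - 12y - 4z = 73.
Substitute r = (-1, -6, 1) + t(0, -13, 13) into the plane: 65 + 104t = 73, so t = 1/13.
Intersection: (-1, -6, 1) + (1/13)·(0, -13, 13) = (-1, -7, 2).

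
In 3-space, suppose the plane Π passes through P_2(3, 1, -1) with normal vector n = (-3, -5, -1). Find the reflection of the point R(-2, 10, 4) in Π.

(-8, 0, 2)

Π: n·r = n·P_2 gives -3x - 5y - z = -13.
λ = (n·R − d)/|n|² = (-48 − (-13))/35 = -1.
Reflection = R − 2λn = (-2, 10, 4) − (-2)·(-3, -5, -1) = (-8, 0, 2).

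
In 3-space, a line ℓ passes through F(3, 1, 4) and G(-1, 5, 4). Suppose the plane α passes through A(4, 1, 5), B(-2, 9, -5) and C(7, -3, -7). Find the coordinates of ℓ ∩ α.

A direction vector for ℓ is G − F = (-4, 4, 0).
AB = (-6, 8, -10), AC = (3, -4, -12); a normal to α is AB × AC = (-136, -102, 0).
Using A: α has equation -136x - 102y = -646.
Substitute r = (3, 1, 4) + t(-4, 4, 0) into the plane: -510 + 136t = -646, so t = -1.
Intersection: (3, 1, 4) + (-1)·(-4, 4, 0) = (7, -3, 4).

(7, -3, 4)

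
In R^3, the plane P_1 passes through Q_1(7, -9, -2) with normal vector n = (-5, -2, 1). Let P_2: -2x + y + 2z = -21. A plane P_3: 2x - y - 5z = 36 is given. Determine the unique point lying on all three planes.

P_1: n·r = n·Q_1 gives -5x - 2y + z = -19.
Solving the 3×3 linear system -5x - 2y + z = -19, -2x + y + 2z = -21, 2x - y - 5z = 36 (e.g. by elimination or Cramer's rule, determinant = 27) gives (4, -3, -5).

(4, -3, -5)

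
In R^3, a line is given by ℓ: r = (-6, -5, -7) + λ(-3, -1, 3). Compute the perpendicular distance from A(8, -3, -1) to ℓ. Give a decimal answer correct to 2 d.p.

14.16

Taking (-6, -5, -7) on ℓ with direction v = (-3, -1, 3): w = A − (-6, -5, -7) = (14, 2, 6), and w × v = (12, -60, -8).
Distance = |w × v| / |v| = √3808 / √19 ≈ 14.16.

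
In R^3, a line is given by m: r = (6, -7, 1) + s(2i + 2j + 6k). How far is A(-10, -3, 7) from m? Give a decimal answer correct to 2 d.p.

Taking (6, -7, 1) on m with direction v = (2, 2, 6): w = A − (6, -7, 1) = (-16, 4, 6), and w × v = (12, 108, -40).
Distance = |w × v| / |v| = √13408 / √44 ≈ 17.46.

17.46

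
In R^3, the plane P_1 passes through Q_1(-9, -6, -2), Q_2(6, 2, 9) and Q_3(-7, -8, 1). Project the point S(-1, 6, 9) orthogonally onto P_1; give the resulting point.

(3, 4, 5)

Q_1Q_2 = (15, 8, 11), Q_1Q_3 = (2, -2, 3); a normal to P_1 is Q_1Q_2 × Q_1Q_3 = (46, -23, -46).
Using Q_1: P_1 has equation 46x - 23y - 46z = -184.
Foot = S − λn with λ = (n·S − d)/|n|² = (-598 − (-184))/4761 = -2/23.
Foot = (-1, 6, 9) − (-2/23)·(46, -23, -46) = (3, 4, 5).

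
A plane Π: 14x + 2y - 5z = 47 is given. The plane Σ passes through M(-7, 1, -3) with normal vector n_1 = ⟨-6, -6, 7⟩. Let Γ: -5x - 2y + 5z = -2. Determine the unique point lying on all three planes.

(5, -4, 3)

Σ: n_1·r = n_1·M gives -6x - 6y + 7z = 15.
Solving the 3×3 linear system 14x + 2y - 5z = 47, -6x - 6y + 7z = 15, -5x - 2y + 5z = -2 (e.g. by elimination or Cramer's rule, determinant = -144) gives (5, -4, 3).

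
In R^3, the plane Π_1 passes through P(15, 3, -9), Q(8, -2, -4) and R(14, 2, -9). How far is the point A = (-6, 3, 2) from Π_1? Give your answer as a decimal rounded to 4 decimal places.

PQ = (-7, -5, 5), PR = (-1, -1, 0); a normal to Π_1 is PQ × PR = (5, -5, 2).
Using P: Π_1 has equation 5x - 5y + 2z = 42.
n·A − d = (5)·(-6) + (-5)·(3) + (2)·(2) − 42 = -83; |n| = √54.
Distance = |-83| / √54 = 83/√54 ≈ 11.2949.

11.2949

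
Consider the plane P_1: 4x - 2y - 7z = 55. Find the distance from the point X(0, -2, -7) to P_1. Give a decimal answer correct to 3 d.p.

n·X − d = (4)·(0) + (-2)·(-2) + (-7)·(-7) − 55 = -2; |n| = √69.
Distance = |-2| / √69 = 2/√69 ≈ 0.241.

0.241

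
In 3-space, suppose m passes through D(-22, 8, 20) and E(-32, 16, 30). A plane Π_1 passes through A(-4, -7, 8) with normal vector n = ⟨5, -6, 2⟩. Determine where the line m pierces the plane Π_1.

(-2, -8, 0)

A direction vector for m is E − D = (-10, 8, 10).
Π_1: n·r = n·A gives 5x - 6y + 2z = 38.
Substitute r = (-22, 8, 20) + t(-10, 8, 10) into the plane: -118 + (-78)t = 38, so t = -2.
Intersection: (-22, 8, 20) + (-2)·(-10, 8, 10) = (-2, -8, 0).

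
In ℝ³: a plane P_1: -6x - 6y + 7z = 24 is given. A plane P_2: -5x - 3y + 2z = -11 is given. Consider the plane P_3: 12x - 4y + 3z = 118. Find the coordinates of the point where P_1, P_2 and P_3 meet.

Solving the 3×3 linear system -6x - 6y + 7z = 24, -5x - 3y + 2z = -11, 12x - 4y + 3z = 118 (e.g. by elimination or Cramer's rule, determinant = 164) gives (7, -4, 6).

(7, -4, 6)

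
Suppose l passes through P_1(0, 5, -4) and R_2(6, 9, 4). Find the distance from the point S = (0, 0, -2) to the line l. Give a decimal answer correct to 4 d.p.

5.3723

A direction vector for l is R_2 − P_1 = (6, 4, 8).
Taking (0, 5, -4) on l with direction v = (6, 4, 8): w = S − (0, 5, -4) = (0, -5, 2), and w × v = (-48, 12, 30).
Distance = |w × v| / |v| = √3348 / √116 ≈ 5.3723.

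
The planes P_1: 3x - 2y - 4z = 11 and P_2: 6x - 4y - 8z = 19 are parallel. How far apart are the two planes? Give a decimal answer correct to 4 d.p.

Rescale P_2 by 1/2: 3x - 2y - 4z = 19/2. Then distance = |11 − (19/2)| / √29 ≈ 0.2785.

0.2785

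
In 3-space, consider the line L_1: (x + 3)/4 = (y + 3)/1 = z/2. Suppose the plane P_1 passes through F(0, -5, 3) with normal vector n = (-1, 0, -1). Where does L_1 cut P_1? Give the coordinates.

L_1 has direction (4, 1, 2) through (-3, -3, 0).
P_1: n·r = n·F gives -x - z = -3.
Substitute r = (-3, -3, 0) + t(4, 1, 2) into the plane: 3 + (-6)t = -3, so t = 1.
Intersection: (-3, -3, 0) + 1·(4, 1, 2) = (1, -2, 2).

(1, -2, 2)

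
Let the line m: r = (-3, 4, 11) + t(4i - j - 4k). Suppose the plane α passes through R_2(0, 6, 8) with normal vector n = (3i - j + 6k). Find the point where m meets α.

(1, 3, 7)

α: n·r = n·R_2 gives 3x - y + 6z = 42.
Substitute r = (-3, 4, 11) + t(4, -1, -4) into the plane: 53 + (-11)t = 42, so t = 1.
Intersection: (-3, 4, 11) + 1·(4, -1, -4) = (1, 3, 7).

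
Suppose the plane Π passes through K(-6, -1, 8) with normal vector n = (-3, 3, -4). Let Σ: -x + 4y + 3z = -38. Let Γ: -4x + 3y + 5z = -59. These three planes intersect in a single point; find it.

(6, -5, -4)

Π: n·r = n·K gives -3x + 3y - 4z = -17.
Solving the 3×3 linear system -3x + 3y - 4z = -17, -x + 4y + 3z = -38, -4x + 3y + 5z = -59 (e.g. by elimination or Cramer's rule, determinant = -106) gives (6, -5, -4).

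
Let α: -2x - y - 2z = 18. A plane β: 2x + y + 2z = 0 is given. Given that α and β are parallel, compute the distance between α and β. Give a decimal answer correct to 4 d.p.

6.0000

Rescale β by 1/(-1): -2x - y - 2z = 0. Then distance = |18 − 0| / √9 ≈ 6.0000.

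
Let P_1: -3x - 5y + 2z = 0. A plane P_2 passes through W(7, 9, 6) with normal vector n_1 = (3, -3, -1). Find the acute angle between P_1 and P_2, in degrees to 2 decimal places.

P_2: n_1·r = n_1·W gives 3x - 3y - z = -12.
cos θ = |n₁·n₂| / (|n₁||n₂|) = |4| / (√38 · √19).
θ = arccos(0.14886) ≈ 81.44°.

81.44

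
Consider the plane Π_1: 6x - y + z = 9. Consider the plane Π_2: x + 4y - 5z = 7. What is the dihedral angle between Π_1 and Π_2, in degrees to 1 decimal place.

cos θ = |n₁·n₂| / (|n₁||n₂|) = |-3| / (√38 · √42).
θ = arccos(0.07509) ≈ 85.7°.

85.7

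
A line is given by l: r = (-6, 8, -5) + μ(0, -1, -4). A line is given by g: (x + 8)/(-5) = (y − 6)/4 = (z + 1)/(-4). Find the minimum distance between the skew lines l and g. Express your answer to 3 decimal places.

3.482

g has direction (-5, 4, -4) through (-8, 6, -1).
Common perpendicular direction n = (0, -1, -4) × (-5, 4, -4) = (20, 20, -5).
With w = (-8, 6, -1) − (-6, 8, -5) = (-2, -2, 4), w · n = -100.
Distance = |w · n| / |n| = |-100| / √825 ≈ 3.482.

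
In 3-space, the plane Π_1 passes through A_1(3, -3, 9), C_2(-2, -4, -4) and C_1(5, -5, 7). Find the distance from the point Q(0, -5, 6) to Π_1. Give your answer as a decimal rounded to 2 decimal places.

2.41

A_1C_2 = (-5, -1, -13), A_1C_1 = (2, -2, -2); a normal to Π_1 is A_1C_2 × A_1C_1 = (-24, -36, 12).
Using A_1: Π_1 has equation -24x - 36y + 12z = 144.
n·Q − d = (-24)·(0) + (-36)·(-5) + (12)·(6) − 144 = 108; |n| = √2016.
Distance = |108| / √2016 = 108/√2016 ≈ 2.41.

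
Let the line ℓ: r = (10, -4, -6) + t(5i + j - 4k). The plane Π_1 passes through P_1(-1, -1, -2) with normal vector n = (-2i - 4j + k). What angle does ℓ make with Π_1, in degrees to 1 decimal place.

Π_1: n·r = n·P_1 gives -2x - 4y + z = 4.
sin θ = |n·v| / (|n||v|) = |-18| / (√21 · √42) = 0.60609.
θ ≈ 37.3°.

37.3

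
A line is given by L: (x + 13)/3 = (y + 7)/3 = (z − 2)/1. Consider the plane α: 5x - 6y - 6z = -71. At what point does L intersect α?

L has direction (3, 3, 1) through (-13, -7, 2).
Substitute r = (-13, -7, 2) + t(3, 3, 1) into the plane: -35 + (-9)t = -71, so t = 4.
Intersection: (-13, -7, 2) + 4·(3, 3, 1) = (-1, 5, 6).

(-1, 5, 6)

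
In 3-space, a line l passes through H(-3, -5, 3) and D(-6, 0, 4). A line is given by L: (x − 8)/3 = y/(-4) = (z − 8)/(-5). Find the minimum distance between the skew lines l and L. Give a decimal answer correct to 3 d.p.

12.555

A direction vector for l is D − H = (-3, 5, 1).
L has direction (3, -4, -5) through (8, 0, 8).
Common perpendicular direction n = (-3, 5, 1) × (3, -4, -5) = (-21, -12, -3).
With w = (8, 0, 8) − (-3, -5, 3) = (11, 5, 5), w · n = -306.
Distance = |w · n| / |n| = |-306| / √594 ≈ 12.555.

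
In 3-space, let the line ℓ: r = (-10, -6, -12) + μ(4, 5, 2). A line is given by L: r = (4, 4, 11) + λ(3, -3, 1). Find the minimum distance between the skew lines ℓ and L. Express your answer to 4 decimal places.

15.2960

Common perpendicular direction n = (4, 5, 2) × (3, -3, 1) = (11, 2, -27).
With w = (4, 4, 11) − (-10, -6, -12) = (14, 10, 23), w · n = -447.
Distance = |w · n| / |n| = |-447| / √854 ≈ 15.2960.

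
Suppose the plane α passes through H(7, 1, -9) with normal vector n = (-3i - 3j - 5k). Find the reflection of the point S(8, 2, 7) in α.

α: n·r = n·H gives -3x - 3y - 5z = 21.
λ = (n·S − d)/|n|² = (-65 − 21)/43 = -2.
Reflection = S − 2λn = (8, 2, 7) − (-4)·(-3, -3, -5) = (-4, -10, -13).

(-4, -10, -13)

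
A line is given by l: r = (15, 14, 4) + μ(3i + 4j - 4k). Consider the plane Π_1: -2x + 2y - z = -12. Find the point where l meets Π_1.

Substitute r = (15, 14, 4) + t(3, 4, -4) into the plane: -6 + 6t = -12, so t = -1.
Intersection: (15, 14, 4) + (-1)·(3, 4, -4) = (12, 10, 8).

(12, 10, 8)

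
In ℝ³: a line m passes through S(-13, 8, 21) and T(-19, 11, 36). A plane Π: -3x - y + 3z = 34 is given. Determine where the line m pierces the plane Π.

(-7, 5, 6)

A direction vector for m is T − S = (-6, 3, 15).
Substitute r = (-13, 8, 21) + t(-6, 3, 15) into the plane: 94 + 60t = 34, so t = -1.
Intersection: (-13, 8, 21) + (-1)·(-6, 3, 15) = (-7, 5, 6).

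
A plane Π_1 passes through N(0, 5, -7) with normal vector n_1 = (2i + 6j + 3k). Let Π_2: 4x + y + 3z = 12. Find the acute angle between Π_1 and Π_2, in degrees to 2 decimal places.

Π_1: n_1·r = n_1·N gives 2x + 6y + 3z = 9.
cos θ = |n₁·n₂| / (|n₁||n₂|) = |23| / (√49 · √26).
θ = arccos(0.64438) ≈ 49.88°.

49.88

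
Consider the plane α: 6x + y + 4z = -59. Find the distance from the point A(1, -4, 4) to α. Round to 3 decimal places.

n·A − d = (6)·(1) + (1)·(-4) + (4)·(4) − (-59) = 77; |n| = √53.
Distance = |77| / √53 = 77/√53 ≈ 10.577.

10.577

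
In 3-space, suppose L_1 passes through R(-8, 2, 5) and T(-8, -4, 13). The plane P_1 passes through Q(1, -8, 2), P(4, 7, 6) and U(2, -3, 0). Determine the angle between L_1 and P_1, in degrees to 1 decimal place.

A direction vector for L_1 is T − R = (0, -6, 8).
QP = (3, 15, 4), QU = (1, 5, -2); a normal to P_1 is QP × QU = (-50, 10, 0).
Using Q: P_1 has equation -50x + 10y = -130.
sin θ = |n·v| / (|n||v|) = |-60| / (√2600 · √100) = 0.11767.
θ ≈ 6.8°.

6.8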